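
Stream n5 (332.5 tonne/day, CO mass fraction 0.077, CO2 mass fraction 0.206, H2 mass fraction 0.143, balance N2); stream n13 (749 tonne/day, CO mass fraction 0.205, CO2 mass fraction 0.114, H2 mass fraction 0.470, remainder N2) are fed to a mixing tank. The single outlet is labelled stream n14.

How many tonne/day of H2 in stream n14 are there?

399.6 tonne/day

H2 out = H2 in = 332.5×0.143 + 749×0.470 = 399.58 tonne/day.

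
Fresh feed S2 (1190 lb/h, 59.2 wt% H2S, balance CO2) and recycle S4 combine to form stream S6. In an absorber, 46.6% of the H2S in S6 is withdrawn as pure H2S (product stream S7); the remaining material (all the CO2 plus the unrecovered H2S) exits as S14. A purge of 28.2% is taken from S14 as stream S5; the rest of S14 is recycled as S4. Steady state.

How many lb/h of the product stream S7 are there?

H2S in S6: m_A = 1190×0.592 + (1−0.282)·(1−0.466)·m_A, so m_A = 704.48/0.6166 = 1142.5 lb/h.
Product S7 = 0.466×1142.5 = 532.43 lb/h.

532.4 lb/h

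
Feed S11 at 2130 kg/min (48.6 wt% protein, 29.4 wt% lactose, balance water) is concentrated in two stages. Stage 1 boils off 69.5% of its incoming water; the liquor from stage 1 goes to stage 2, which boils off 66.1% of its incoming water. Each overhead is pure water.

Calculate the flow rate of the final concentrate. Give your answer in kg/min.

water in feed = 2130×0.220 = 468.6 kg/min.
After stage 1: water left = (1−0.695)×468.6 = 142.92; stream total = 1804.3 kg/min.
After stage 2: water left = (1−0.661)×142.92 = 48.451; final concentrate = 1709.9 kg/min.

1710 kg/min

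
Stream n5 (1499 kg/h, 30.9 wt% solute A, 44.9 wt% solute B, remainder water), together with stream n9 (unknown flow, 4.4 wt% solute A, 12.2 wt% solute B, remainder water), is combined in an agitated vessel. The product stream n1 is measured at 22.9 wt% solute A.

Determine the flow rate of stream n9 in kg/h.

648.2 kg/h

Let n9 be the unknown flow. Total out = 1499 + n9.
solute A balance: 463.19 + 0.044·n9 = 0.229·(1499 + n9)
(0.044 − 0.229)·n9 = 0.229×1499 − 463.19 = -119.92
n9 = -119.92 / -0.185 = 648.22 kg/h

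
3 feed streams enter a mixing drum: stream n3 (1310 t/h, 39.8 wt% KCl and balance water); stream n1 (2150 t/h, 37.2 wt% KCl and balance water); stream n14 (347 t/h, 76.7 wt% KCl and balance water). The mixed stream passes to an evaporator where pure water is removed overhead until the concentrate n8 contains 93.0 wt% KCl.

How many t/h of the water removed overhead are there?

KCl entering = 1310×0.398 + 2150×0.372 + 347×0.767 = 1587.3 t/h.
All KCl reports to n8, so n8 = 1587.3/0.930 = 1706.8 t/h.
Total feed = 3807 t/h; overhead = 3807 − 1706.8 = 2100.2 t/h.

2100 t/h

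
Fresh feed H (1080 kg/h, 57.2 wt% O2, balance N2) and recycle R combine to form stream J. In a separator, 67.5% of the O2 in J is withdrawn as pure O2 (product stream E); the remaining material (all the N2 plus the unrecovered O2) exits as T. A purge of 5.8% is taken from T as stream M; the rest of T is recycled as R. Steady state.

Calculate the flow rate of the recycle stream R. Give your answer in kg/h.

N2 enters only via H and leaves only via the purge: 1080×0.428 = 0.058×(N2 in T), and the separator passes all N2, so N2 in J = N2 in T = 7969.7 kg/h.
O2 in J: m_A = 1080×0.572 + (1−0.058)·(1−0.675)·m_A, so m_A = 617.76/0.6939 = 890.34 kg/h.
T = (1−0.675)×890.34 + 7969.7 = 8259 kg/h.
Recycle R = (1−0.058)×8259 = 7780 kg/h.

7780 kg/h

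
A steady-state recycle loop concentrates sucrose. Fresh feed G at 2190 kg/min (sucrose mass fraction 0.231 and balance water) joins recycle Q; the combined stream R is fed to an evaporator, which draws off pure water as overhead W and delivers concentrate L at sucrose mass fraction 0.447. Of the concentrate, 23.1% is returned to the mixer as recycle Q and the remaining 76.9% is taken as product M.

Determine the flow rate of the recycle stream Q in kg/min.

Overall sucrose balance (none leaves overhead): sucrose in fresh feed = sucrose in product, i.e. 2190×0.231 = (1−0.231)·L·0.447.
L = 505.89/(0.447×0.769) = 1471.7 kg/min.
Recycle Q = 0.231×1471.7 = 339.97 kg/min.

340 kg/min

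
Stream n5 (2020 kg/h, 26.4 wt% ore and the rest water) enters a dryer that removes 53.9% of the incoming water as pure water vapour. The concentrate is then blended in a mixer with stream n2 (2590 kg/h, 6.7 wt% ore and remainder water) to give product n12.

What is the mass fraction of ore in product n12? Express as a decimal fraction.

Vapour removed = 0.539×0.736×2020 = 801.34 kg/h; concentrate = 1218.7 kg/h.
ore reaching the mixer = 533.28 (from concentrate) + 2590×0.067 = 706.81 kg/h.
Product flow = 1218.7 + 2590 = 3808.7 kg/h; ore fraction = 0.186.

0.186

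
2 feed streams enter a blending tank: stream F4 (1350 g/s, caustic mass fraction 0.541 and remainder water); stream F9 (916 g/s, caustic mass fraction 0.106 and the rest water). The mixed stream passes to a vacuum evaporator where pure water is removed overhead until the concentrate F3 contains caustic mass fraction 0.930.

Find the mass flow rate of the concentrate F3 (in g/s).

caustic entering = 1350×0.541 + 916×0.106 = 827.45 g/s.
All caustic reports to F3, so F3 = 827.45/0.930 = 889.73 g/s.

889.7 g/s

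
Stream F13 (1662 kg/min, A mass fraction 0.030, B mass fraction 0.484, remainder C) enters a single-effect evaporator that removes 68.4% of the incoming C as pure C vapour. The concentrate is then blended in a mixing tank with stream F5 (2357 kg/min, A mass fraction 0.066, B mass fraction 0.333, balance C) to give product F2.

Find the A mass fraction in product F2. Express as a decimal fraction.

0.059

Vapour removed = 0.684×0.486×1662 = 552.49 kg/min; concentrate = 1109.5 kg/min.
A reaching the mixer = 49.86 (from concentrate) + 2357×0.066 = 205.42 kg/min.
Product flow = 1109.5 + 2357 = 3466.5 kg/min; A fraction = 0.059.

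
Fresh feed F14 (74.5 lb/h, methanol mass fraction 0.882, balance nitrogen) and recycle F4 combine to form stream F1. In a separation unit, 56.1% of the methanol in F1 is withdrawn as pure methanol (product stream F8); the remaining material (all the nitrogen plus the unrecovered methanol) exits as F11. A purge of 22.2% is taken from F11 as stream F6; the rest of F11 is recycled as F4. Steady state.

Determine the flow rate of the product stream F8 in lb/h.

55.98 lb/h

methanol in F1: m_A = 74.5×0.882 + (1−0.222)·(1−0.561)·m_A, so m_A = 65.709/0.6585 = 99.792 lb/h.
Product F8 = 0.561×99.792 = 55.983 lb/h.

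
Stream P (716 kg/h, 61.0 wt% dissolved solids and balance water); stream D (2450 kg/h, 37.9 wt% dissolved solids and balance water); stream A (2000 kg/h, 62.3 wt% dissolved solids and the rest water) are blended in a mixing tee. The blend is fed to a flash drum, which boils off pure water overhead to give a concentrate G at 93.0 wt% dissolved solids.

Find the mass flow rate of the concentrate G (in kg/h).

dissolved solids entering = 716×0.610 + 2450×0.379 + 2000×0.623 = 2611.3 kg/h.
All dissolved solids reports to G, so G = 2611.3/0.930 = 2807.9 kg/h.

2808 kg/h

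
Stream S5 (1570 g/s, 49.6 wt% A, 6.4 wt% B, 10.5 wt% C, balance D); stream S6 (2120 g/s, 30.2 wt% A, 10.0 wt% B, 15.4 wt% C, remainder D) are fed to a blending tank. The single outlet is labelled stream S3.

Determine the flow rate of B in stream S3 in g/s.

B out = B in = 1570×0.064 + 2120×0.100 = 312.48 g/s.

312.5 g/s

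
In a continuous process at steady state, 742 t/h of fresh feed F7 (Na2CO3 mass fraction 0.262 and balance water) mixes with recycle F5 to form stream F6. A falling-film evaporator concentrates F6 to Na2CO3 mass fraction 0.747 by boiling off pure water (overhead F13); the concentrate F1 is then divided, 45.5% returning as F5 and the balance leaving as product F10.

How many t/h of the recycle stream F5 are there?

Overall Na2CO3 balance (none leaves overhead): Na2CO3 in fresh feed = Na2CO3 in product, i.e. 742×0.262 = (1−0.455)·F1·0.747.
F1 = 194.4/(0.747×0.545) = 477.52 t/h.
Recycle F5 = 0.455×477.52 = 217.27 t/h.

217.3 t/h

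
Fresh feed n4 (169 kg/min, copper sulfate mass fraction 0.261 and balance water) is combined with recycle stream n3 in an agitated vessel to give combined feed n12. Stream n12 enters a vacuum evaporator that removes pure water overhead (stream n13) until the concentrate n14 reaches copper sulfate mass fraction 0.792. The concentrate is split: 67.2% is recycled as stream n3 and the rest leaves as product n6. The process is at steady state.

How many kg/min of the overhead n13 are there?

Overall copper sulfate balance (none leaves overhead): copper sulfate in fresh feed = copper sulfate in product, i.e. 169×0.261 = (1−0.672)·n14·0.792.
n14 = 44.109/(0.792×0.328) = 169.8 kg/min.
Recycle n3 = 0.672×169.8 = 114.1 kg/min.
Combined feed n12 = 169 + 114.1 = 283.1 kg/min.
Overhead n13 = n12 − n14 = 283.1 − 169.8 = 113.31 kg/min.

113.3 kg/min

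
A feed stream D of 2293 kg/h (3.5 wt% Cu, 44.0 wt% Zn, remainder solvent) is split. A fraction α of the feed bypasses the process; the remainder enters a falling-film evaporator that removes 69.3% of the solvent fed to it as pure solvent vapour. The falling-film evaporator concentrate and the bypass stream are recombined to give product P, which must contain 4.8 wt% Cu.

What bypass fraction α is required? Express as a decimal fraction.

0.256

All 2293×0.035 = 80.255 kg/h of Cu reaches P, so P = 80.255/0.048 = 1672 kg/h and vapour = 621.02 kg/h.
The evaporator receives (1−α)·2293 of feed at 0.525 solvent and removes 0.693 of that solvent:
0.693×0.525×(1−α)×2293 = 621.02
(1−α) = 621.02/834.25 = 0.7444;  α = 0.2556.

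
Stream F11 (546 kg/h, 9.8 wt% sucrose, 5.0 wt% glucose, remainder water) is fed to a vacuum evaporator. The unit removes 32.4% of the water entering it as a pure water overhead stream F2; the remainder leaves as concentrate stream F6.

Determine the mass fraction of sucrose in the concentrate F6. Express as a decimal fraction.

sucrose is not removed: 546×0.098 = 53.508 kg/h of sucrose enters F6.
water entering = 546×0.852 = 465.19 kg/h; overhead removed = 0.324×465.19 = 150.72 kg/h.
Concentrate = 546 − 150.72 = 395.28 kg/h.
Mass fraction = 53.508/395.28 = 0.135.

0.135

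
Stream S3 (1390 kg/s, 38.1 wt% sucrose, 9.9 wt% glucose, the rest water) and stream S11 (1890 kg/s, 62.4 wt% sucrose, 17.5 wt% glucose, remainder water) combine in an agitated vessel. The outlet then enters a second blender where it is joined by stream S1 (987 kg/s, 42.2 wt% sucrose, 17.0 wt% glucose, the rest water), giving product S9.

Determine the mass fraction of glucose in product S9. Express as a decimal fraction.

Overall, product flow = 4267 kg/s.
glucose in = 1390×0.099 + 1890×0.175 + 987×0.170 = 636.15 kg/s.
glucose fraction in S9 = 0.1491.

0.1491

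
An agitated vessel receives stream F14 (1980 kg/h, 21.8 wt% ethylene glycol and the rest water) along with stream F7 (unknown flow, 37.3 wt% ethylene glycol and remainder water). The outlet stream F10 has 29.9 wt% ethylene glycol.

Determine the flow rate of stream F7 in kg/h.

2167 kg/h

Let F7 be the unknown flow. Total out = 1980 + F7.
ethylene glycol balance: 431.64 + 0.373·F7 = 0.299·(1980 + F7)
(0.373 − 0.299)·F7 = 0.299×1980 − 431.64 = 160.38
F7 = 160.38 / 0.074 = 2167.3 kg/h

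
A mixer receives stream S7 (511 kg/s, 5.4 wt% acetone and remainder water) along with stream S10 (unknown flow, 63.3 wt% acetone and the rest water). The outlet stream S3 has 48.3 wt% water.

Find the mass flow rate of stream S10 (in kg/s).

Let S10 be the unknown flow. Total out = 511 + S10.
water balance: 483.41 + 0.367·S10 = 0.483·(511 + S10)
(0.367 − 0.483)·S10 = 0.483×511 − 483.41 = -236.59
S10 = -236.59 / -0.116 = 2039.6 kg/s

2040 kg/s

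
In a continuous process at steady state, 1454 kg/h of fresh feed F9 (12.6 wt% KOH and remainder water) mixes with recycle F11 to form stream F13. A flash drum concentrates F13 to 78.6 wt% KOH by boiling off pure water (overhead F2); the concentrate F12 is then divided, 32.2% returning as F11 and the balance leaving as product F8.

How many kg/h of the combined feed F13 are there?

Overall KOH balance (none leaves overhead): KOH in fresh feed = KOH in product, i.e. 1454×0.126 = (1−0.322)·F12·0.786.
F12 = 183.2/(0.786×0.678) = 343.78 kg/h.
Recycle F11 = 0.322×343.78 = 110.7 kg/h.
Combined feed F13 = 1454 + 110.7 = 1564.7 kg/h.

1565 kg/h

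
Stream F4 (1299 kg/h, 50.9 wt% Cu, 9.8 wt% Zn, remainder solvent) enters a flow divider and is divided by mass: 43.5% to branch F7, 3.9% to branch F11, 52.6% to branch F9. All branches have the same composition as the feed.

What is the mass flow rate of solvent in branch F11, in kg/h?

Branch F11 total = 0.039×1299 = 50.661 kg/h.
solvent in F11 = 0.393×50.661 = 19.91 kg/h.

19.91 kg/h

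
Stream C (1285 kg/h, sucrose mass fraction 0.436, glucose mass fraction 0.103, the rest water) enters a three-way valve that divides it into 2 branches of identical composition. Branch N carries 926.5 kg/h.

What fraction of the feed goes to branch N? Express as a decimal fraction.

0.721

Fraction to N = 926.5/1285 = 0.7210.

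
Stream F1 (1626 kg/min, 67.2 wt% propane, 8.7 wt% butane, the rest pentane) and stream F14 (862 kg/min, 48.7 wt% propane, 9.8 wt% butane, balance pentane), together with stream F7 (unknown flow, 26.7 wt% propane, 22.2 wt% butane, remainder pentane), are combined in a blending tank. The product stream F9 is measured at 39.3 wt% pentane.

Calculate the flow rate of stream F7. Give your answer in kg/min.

1934 kg/min

Let F7 be the unknown flow. Total out = 2488 + F7.
pentane balance: 749.6 + 0.511·F7 = 0.393·(2488 + F7)
(0.511 − 0.393)·F7 = 0.393×2488 − 749.6 = 228.19
F7 = 228.19 / 0.118 = 1933.8 kg/min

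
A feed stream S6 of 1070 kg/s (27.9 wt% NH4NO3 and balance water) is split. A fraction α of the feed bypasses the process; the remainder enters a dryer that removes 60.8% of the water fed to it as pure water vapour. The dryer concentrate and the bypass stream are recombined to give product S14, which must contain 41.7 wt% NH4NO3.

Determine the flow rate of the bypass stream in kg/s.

262.2 kg/s

All 1070×0.279 = 298.53 kg/s of NH4NO3 reaches S14, so S14 = 298.53/0.417 = 715.9 kg/s and vapour = 354.1 kg/s.
The evaporator receives (1−α)·1070 of feed at 0.721 water and removes 0.608 of that water:
0.608×0.721×(1−α)×1070 = 354.1
(1−α) = 354.1/469.05 = 0.7549;  α = 0.2451.
Bypass flow = 0.2451×1070 = 262.23 kg/s.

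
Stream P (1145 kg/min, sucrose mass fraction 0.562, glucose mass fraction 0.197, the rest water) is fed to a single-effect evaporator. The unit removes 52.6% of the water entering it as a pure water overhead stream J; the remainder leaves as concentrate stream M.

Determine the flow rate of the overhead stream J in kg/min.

145.1 kg/min

water entering = 1145×0.241 = 275.94 kg/min; overhead removed = 0.526×275.94 = 145.15 kg/min.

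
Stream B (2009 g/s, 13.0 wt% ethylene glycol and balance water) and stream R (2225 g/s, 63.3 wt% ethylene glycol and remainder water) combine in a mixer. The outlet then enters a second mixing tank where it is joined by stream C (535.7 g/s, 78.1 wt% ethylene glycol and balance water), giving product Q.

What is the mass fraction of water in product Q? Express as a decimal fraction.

0.562

Overall, product flow = 4769.7 g/s.
water in = 2009×0.870 + 2225×0.367 + 535.7×0.219 = 2681.7 g/s.
water fraction in Q = 0.562.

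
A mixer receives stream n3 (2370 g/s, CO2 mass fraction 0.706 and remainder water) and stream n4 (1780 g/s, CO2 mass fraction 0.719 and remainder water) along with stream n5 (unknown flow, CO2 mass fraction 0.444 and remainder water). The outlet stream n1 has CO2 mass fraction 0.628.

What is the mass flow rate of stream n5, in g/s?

1885 g/s

Let n5 be the unknown flow. Total out = 4150 + n5.
CO2 balance: 2953 + 0.444·n5 = 0.628·(4150 + n5)
(0.444 − 0.628)·n5 = 0.628×4150 − 2953 = -346.84
n5 = -346.84 / -0.184 = 1885 g/s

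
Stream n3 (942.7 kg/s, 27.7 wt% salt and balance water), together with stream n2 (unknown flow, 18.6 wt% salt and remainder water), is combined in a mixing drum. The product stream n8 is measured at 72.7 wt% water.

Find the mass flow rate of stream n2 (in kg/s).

Let n2 be the unknown flow. Total out = 942.7 + n2.
water balance: 681.57 + 0.814·n2 = 0.727·(942.7 + n2)
(0.814 − 0.727)·n2 = 0.727×942.7 − 681.57 = 3.7708
n2 = 3.7708 / 0.087 = 43.343 kg/s

43.34 kg/s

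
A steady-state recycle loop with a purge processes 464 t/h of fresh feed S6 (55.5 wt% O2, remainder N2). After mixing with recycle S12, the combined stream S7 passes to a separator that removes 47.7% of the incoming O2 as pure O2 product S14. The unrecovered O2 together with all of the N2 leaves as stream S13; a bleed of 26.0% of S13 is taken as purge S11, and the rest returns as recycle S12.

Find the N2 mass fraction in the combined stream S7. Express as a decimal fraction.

N2 enters only via S6 and leaves only via the purge: 464×0.445 = 0.260×(N2 in S13), and the separator passes all N2, so N2 in S7 = N2 in S13 = 794.15 t/h.
O2 in S7: m_A = 464×0.555 + (1−0.260)·(1−0.477)·m_A, so m_A = 257.52/0.6130 = 420.11 t/h.
S7 = 420.11 + 794.15 = 1214.3 t/h.
N2 fraction in S7 = 794.15/1214.3 = 0.654.

0.654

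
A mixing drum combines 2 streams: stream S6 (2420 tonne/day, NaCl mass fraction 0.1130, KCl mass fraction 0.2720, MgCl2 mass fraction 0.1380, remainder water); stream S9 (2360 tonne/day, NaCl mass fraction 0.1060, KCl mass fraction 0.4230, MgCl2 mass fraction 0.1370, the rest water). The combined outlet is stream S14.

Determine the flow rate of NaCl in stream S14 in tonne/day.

NaCl out = NaCl in = 2420×0.113 + 2360×0.106 = 523.62 tonne/day.

523.6 tonne/day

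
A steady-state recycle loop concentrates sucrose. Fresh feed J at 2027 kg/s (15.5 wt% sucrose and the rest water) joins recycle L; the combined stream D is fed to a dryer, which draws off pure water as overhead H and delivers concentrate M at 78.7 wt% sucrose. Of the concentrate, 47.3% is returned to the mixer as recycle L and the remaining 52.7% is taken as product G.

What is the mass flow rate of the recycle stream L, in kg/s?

Overall sucrose balance (none leaves overhead): sucrose in fresh feed = sucrose in product, i.e. 2027×0.155 = (1−0.473)·M·0.787.
M = 314.19/(0.787×0.527) = 757.53 kg/s.
Recycle L = 0.473×757.53 = 358.31 kg/s.

358.3 kg/s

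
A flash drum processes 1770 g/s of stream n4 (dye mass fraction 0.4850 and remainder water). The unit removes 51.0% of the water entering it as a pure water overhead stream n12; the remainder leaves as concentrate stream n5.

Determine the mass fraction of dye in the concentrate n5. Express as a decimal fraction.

dye is not removed: 1770×0.485 = 858.45 g/s of dye enters n5.
water entering = 1770×0.515 = 911.55 g/s; overhead removed = 0.510×911.55 = 464.89 g/s.
Concentrate = 1770 − 464.89 = 1305.1 g/s.
Mass fraction = 858.45/1305.1 = 0.6578.

0.6578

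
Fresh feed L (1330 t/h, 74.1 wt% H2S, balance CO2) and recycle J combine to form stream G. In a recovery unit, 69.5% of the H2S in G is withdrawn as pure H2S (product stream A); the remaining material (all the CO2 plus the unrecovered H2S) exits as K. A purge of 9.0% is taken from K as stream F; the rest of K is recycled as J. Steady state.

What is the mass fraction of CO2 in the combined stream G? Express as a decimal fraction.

0.7372

CO2 enters only via L and leaves only via the purge: 1330×0.259 = 0.090×(CO2 in K), and the recovery unit passes all CO2, so CO2 in G = CO2 in K = 3827.4 t/h.
H2S in G: m_A = 1330×0.741 + (1−0.090)·(1−0.695)·m_A, so m_A = 985.53/0.7224 = 1364.1 t/h.
G = 1364.1 + 3827.4 = 5191.6 t/h.
CO2 fraction in G = 3827.4/5191.6 = 0.7372.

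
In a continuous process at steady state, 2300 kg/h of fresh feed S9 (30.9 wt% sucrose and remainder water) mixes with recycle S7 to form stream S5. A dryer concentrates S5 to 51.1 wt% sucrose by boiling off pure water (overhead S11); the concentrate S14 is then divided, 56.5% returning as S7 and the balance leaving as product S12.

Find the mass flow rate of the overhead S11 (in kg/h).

909.2 kg/h

Overall sucrose balance (none leaves overhead): sucrose in fresh feed = sucrose in product, i.e. 2300×0.309 = (1−0.565)·S14·0.511.
S14 = 710.7/(0.511×0.435) = 3197.2 kg/h.
Recycle S7 = 0.565×3197.2 = 1806.4 kg/h.
Combined feed S5 = 2300 + 1806.4 = 4106.4 kg/h.
Overhead S11 = S5 − S14 = 4106.4 − 3197.2 = 909.2 kg/h.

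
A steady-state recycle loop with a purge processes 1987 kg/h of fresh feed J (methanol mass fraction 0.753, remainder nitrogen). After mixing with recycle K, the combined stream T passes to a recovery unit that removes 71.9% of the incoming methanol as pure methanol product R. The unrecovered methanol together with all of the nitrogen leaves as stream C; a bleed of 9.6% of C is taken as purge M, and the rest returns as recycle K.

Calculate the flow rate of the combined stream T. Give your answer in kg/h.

nitrogen enters only via J and leaves only via the purge: 1987×0.247 = 0.096×(nitrogen in C), and the recovery unit passes all nitrogen, so nitrogen in T = nitrogen in C = 5112.4 kg/h.
methanol in T: m_A = 1987×0.753 + (1−0.096)·(1−0.719)·m_A, so m_A = 1496.2/0.7460 = 2005.7 kg/h.
T = 2005.7 + 5112.4 = 7118.1 kg/h.

7118 kg/h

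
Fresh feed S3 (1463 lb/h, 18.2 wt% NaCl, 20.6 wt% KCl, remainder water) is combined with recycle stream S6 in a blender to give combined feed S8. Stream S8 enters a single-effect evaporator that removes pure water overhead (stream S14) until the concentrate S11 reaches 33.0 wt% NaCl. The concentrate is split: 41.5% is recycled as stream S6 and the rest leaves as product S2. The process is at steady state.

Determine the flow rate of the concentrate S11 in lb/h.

Overall NaCl balance (none leaves overhead): NaCl in fresh feed = NaCl in product, i.e. 1463×0.182 = (1−0.415)·S11·0.330.
S11 = 266.27/(0.330×0.585) = 1379.3 lb/h.

1379 lb/h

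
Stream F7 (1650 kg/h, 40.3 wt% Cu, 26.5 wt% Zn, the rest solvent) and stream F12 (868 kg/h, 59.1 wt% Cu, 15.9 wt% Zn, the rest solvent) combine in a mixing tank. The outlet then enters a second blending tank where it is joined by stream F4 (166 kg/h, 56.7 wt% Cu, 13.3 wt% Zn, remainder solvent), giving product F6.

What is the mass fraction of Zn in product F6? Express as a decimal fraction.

0.223

Overall, product flow = 2684 kg/h.
Zn in = 1650×0.265 + 868×0.159 + 166×0.133 = 597.34 kg/h.
Zn fraction in F6 = 0.223.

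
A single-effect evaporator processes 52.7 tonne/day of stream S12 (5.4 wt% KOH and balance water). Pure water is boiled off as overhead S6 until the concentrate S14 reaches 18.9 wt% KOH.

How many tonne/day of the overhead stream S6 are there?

KOH is conserved: 52.7×0.054 = 2.8458 tonne/day all reports to the concentrate.
Concentrate = 2.8458/(target fraction) = 15.057 tonne/day.
Overhead = 52.7 − 15.057 = 37.643 tonne/day.

37.64 tonne/day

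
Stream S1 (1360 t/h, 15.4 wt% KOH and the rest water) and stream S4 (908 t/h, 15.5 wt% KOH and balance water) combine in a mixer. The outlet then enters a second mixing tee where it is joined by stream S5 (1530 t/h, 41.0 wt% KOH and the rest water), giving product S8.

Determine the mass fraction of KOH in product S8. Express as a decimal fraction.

Overall, product flow = 3798 t/h.
KOH in = 1360×0.154 + 908×0.155 + 1530×0.410 = 977.48 t/h.
KOH fraction in S8 = 0.257.

0.257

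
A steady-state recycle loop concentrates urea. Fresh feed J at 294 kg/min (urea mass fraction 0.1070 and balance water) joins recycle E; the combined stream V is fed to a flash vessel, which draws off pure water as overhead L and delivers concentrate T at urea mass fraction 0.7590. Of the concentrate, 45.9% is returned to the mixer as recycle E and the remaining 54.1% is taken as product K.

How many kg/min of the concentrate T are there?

76.61 kg/min

Overall urea balance (none leaves overhead): urea in fresh feed = urea in product, i.e. 294×0.107 = (1−0.459)·T·0.759.
T = 31.458/(0.759×0.541) = 76.611 kg/min.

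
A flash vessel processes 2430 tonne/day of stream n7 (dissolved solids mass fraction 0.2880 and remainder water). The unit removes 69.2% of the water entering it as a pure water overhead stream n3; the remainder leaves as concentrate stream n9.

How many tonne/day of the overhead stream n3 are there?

water entering = 2430×0.712 = 1730.2 tonne/day; overhead removed = 0.692×1730.2 = 1197.3 tonne/day.

1197 tonne/day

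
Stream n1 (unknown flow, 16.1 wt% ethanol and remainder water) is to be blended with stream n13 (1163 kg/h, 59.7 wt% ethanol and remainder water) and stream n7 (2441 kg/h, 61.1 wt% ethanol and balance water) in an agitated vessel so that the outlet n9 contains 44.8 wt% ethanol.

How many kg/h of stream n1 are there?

Let n1 be the unknown flow. Total out = 3604 + n1.
ethanol balance: 2185.8 + 0.161·n1 = 0.448·(3604 + n1)
(0.161 − 0.448)·n1 = 0.448×3604 − 2185.8 = -571.17
n1 = -571.17 / -0.287 = 1990.1 kg/h

1990 kg/h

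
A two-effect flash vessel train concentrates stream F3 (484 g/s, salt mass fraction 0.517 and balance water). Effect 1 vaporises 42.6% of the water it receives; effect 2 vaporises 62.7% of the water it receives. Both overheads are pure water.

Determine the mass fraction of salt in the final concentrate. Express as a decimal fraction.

0.833

water in feed = 484×0.483 = 233.77 g/s.
After stage 1: water left = (1−0.426)×233.77 = 134.19; stream total = 384.41 g/s.
After stage 2: water left = (1−0.627)×134.19 = 50.051; final concentrate = 300.28 g/s.
salt fraction = 250.23/300.28 = 0.833.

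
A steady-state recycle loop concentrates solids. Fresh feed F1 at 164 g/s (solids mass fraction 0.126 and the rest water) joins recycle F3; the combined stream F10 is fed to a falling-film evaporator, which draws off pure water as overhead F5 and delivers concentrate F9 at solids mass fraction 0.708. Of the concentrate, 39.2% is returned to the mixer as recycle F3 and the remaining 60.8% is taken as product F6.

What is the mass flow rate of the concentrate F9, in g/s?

48 g/s

Overall solids balance (none leaves overhead): solids in fresh feed = solids in product, i.e. 164×0.126 = (1−0.392)·F9·0.708.
F9 = 20.664/(0.708×0.608) = 48.004 g/s.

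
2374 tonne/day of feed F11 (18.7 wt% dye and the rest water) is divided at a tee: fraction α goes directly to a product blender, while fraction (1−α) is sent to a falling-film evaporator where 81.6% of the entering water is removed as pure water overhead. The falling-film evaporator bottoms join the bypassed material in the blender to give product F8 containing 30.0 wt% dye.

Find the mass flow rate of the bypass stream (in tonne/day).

All 2374×0.187 = 443.94 tonne/day of dye reaches F8, so F8 = 443.94/0.300 = 1479.8 tonne/day and vapour = 894.21 tonne/day.
The evaporator receives (1−α)·2374 of feed at 0.813 water and removes 0.816 of that water:
0.816×0.813×(1−α)×2374 = 894.21
(1−α) = 894.21/1574.9 = 0.5678;  α = 0.4322.
Bypass flow = 0.4322×2374 = 1026.1 tonne/day.

1026 tonne/day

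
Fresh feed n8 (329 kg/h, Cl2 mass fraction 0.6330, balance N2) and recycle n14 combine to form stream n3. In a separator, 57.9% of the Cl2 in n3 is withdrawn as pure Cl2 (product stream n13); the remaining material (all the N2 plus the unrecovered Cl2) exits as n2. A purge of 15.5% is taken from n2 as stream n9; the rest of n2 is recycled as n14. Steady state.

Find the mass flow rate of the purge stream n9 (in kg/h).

141.8 kg/h

N2 enters only via n8 and leaves only via the purge: 329×0.367 = 0.155×(N2 in n2), and the separator passes all N2, so N2 in n3 = N2 in n2 = 778.99 kg/h.
Cl2 in n3: m_A = 329×0.633 + (1−0.155)·(1−0.579)·m_A, so m_A = 208.26/0.6443 = 323.25 kg/h.
n2 = (1−0.579)×323.25 + 778.99 = 915.08 kg/h.
Purge n9 = 0.155×915.08 = 141.84 kg/h.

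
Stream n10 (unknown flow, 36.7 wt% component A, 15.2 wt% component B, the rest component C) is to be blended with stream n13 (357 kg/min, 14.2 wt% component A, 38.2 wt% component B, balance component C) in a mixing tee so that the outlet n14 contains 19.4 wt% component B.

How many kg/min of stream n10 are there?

Let n10 be the unknown flow. Total out = 357 + n10.
component B balance: 136.37 + 0.152·n10 = 0.194·(357 + n10)
(0.152 − 0.194)·n10 = 0.194×357 − 136.37 = -67.116
n10 = -67.116 / -0.042 = 1598 kg/min

1598 kg/min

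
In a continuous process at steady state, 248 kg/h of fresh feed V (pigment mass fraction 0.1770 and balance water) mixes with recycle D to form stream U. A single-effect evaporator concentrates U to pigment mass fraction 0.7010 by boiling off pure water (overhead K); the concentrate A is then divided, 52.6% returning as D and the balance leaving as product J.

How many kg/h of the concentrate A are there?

Overall pigment balance (none leaves overhead): pigment in fresh feed = pigment in product, i.e. 248×0.177 = (1−0.526)·A·0.701.
A = 43.896/(0.701×0.474) = 132.11 kg/h.

132.1 kg/h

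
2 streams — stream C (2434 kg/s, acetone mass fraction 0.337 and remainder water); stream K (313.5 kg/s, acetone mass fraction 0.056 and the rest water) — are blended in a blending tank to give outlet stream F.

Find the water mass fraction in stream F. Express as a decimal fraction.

0.695

Total flow out = 2434 + 313.5 = 2747.5 kg/s.
water in = 2434×0.663 + 313.5×0.944 = 1909.7 kg/s.
water mass fraction in F = 1909.7/2747.5 = 0.695.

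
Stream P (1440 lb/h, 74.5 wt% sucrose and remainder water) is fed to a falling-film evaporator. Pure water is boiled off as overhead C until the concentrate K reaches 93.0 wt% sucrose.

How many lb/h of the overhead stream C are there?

286.5 lb/h

sucrose is conserved: 1440×0.745 = 1072.8 lb/h all reports to the concentrate.
Concentrate = 1072.8/(target fraction) = 1153.5 lb/h.
Overhead = 1440 − 1153.5 = 286.45 lb/h.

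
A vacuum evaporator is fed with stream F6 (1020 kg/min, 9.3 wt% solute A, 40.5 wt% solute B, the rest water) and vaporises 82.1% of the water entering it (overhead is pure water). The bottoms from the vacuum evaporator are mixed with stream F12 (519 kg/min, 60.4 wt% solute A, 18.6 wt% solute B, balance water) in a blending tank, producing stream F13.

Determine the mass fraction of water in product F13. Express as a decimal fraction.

0.179

Vapour removed = 0.821×0.502×1020 = 420.38 kg/min; concentrate = 599.62 kg/min.
water reaching the mixer = 91.655 (from concentrate) + 519×0.210 = 200.65 kg/min.
Product flow = 599.62 + 519 = 1118.6 kg/min; water fraction = 0.179.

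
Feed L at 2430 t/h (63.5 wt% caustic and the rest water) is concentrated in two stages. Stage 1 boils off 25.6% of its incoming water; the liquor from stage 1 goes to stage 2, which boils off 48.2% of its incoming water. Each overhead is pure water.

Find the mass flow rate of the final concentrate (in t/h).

water in feed = 2430×0.365 = 886.95 t/h.
After stage 1: water left = (1−0.256)×886.95 = 659.89; stream total = 2202.9 t/h.
After stage 2: water left = (1−0.482)×659.89 = 341.82; final concentrate = 1884.9 t/h.

1885 t/h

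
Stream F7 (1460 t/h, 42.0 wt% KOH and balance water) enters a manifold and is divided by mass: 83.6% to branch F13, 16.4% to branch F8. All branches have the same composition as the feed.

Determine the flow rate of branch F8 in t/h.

Branch F8 flow = 0.164×1460 = 239.44 t/h.

239.4 t/h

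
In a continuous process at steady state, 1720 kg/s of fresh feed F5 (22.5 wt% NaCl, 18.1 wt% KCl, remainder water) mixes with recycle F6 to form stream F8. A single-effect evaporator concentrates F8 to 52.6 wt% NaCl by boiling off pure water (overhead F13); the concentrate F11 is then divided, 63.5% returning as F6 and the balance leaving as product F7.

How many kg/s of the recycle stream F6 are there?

1280 kg/s

Overall NaCl balance (none leaves overhead): NaCl in fresh feed = NaCl in product, i.e. 1720×0.225 = (1−0.635)·F11·0.526.
F11 = 387/(0.526×0.365) = 2015.7 kg/s.
Recycle F6 = 0.635×2015.7 = 1280 kg/s.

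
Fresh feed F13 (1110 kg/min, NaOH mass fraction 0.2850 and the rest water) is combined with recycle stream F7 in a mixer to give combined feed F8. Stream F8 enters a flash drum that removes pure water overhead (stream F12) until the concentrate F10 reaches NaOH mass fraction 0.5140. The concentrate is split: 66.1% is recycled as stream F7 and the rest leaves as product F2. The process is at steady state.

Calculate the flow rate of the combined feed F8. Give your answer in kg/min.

Overall NaOH balance (none leaves overhead): NaOH in fresh feed = NaOH in product, i.e. 1110×0.285 = (1−0.661)·F10·0.514.
F10 = 316.35/(0.514×0.339) = 1815.5 kg/min.
Recycle F7 = 0.661×1815.5 = 1200.1 kg/min.
Combined feed F8 = 1110 + 1200.1 = 2310.1 kg/min.

2310 kg/min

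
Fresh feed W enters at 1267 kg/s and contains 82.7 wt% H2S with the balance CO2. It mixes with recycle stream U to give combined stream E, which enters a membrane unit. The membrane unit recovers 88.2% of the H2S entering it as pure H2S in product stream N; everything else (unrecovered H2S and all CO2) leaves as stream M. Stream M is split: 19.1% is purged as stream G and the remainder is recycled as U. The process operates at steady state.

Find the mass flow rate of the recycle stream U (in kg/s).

CO2 enters only via W and leaves only via the purge: 1267×0.173 = 0.191×(CO2 in M), and the membrane unit passes all CO2, so CO2 in E = CO2 in M = 1147.6 kg/s.
H2S in E: m_A = 1267×0.827 + (1−0.191)·(1−0.882)·m_A, so m_A = 1047.8/0.9045 = 1158.4 kg/s.
M = (1−0.882)×1158.4 + 1147.6 = 1284.3 kg/s.
Recycle U = (1−0.191)×1284.3 = 1039 kg/s.

1039 kg/s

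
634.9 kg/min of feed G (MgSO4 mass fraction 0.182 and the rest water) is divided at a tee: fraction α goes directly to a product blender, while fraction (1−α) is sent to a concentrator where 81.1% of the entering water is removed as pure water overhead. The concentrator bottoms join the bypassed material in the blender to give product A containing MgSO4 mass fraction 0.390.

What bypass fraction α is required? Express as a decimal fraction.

All 634.9×0.182 = 115.55 kg/min of MgSO4 reaches A, so A = 115.55/0.390 = 296.29 kg/min and vapour = 338.61 kg/min.
The evaporator receives (1−α)·634.9 of feed at 0.818 water and removes 0.811 of that water:
0.811×0.818×(1−α)×634.9 = 338.61
(1−α) = 338.61/421.19 = 0.8039;  α = 0.1961.

0.196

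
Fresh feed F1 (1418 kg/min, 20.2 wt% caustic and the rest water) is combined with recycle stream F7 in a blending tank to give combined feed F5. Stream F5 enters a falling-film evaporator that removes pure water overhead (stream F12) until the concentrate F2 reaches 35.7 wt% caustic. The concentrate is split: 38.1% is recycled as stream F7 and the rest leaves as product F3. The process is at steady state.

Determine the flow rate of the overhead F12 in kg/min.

Overall caustic balance (none leaves overhead): caustic in fresh feed = caustic in product, i.e. 1418×0.202 = (1−0.381)·F2·0.357.
F2 = 286.44/(0.357×0.619) = 1296.2 kg/min.
Recycle F7 = 0.381×1296.2 = 493.85 kg/min.
Combined feed F5 = 1418 + 493.85 = 1911.8 kg/min.
Overhead F12 = F5 − F2 = 1911.8 − 1296.2 = 615.66 kg/min.

615.7 kg/min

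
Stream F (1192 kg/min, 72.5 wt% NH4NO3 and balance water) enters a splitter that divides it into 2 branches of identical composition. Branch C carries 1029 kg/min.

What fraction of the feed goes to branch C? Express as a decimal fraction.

0.863

Fraction to C = 1029/1192 = 0.8633.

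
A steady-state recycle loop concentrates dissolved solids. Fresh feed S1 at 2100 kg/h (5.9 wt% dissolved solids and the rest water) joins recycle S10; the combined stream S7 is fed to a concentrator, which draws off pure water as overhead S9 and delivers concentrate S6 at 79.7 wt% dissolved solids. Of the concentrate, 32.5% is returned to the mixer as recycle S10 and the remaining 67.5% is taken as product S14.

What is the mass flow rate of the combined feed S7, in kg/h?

2175 kg/h

Overall dissolved solids balance (none leaves overhead): dissolved solids in fresh feed = dissolved solids in product, i.e. 2100×0.059 = (1−0.325)·S6·0.797.
S6 = 123.9/(0.797×0.675) = 230.31 kg/h.
Recycle S10 = 0.325×230.31 = 74.85 kg/h.
Combined feed S7 = 2100 + 74.85 = 2174.9 kg/h.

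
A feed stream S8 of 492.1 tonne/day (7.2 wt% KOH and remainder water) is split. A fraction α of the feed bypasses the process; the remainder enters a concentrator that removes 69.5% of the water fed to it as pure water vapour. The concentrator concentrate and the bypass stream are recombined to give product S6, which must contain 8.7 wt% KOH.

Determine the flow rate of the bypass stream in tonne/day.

All 492.1×0.072 = 35.431 tonne/day of KOH reaches S6, so S6 = 35.431/0.087 = 407.26 tonne/day and vapour = 84.845 tonne/day.
The evaporator receives (1−α)·492.1 of feed at 0.928 water and removes 0.695 of that water:
0.695×0.928×(1−α)×492.1 = 84.845
(1−α) = 84.845/317.38 = 0.2673;  α = 0.7327.
Bypass flow = 0.7327×492.1 = 360.55 tonne/day.

360.5 tonne/day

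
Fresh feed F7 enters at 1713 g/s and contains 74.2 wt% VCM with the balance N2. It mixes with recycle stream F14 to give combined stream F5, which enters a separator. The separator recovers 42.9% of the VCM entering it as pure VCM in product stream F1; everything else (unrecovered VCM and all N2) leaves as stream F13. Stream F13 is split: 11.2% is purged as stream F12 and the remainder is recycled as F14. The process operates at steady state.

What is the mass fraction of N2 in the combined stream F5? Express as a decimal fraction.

0.605

N2 enters only via F7 and leaves only via the purge: 1713×0.258 = 0.112×(N2 in F13), and the separator passes all N2, so N2 in F5 = N2 in F13 = 3946 g/s.
VCM in F5: m_A = 1713×0.742 + (1−0.112)·(1−0.429)·m_A, so m_A = 1271/0.4930 = 2578.4 g/s.
F5 = 2578.4 + 3946 = 6524.5 g/s.
N2 fraction in F5 = 3946/6524.5 = 0.605.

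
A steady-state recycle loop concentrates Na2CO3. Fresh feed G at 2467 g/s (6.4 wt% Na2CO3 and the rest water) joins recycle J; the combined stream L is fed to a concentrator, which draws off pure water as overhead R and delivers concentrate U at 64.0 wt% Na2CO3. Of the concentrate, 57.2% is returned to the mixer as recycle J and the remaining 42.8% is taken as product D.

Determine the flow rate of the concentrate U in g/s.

Overall Na2CO3 balance (none leaves overhead): Na2CO3 in fresh feed = Na2CO3 in product, i.e. 2467×0.064 = (1−0.572)·U·0.640.
U = 157.89/(0.640×0.428) = 576.4 g/s.

576.4 g/s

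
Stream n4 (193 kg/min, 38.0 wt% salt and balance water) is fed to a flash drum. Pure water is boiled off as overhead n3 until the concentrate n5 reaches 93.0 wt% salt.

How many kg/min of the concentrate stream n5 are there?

salt is conserved: 193×0.380 = 73.34 kg/min all reports to the concentrate.
Concentrate = 73.34/(target fraction) = 78.86 kg/min.

78.86 kg/min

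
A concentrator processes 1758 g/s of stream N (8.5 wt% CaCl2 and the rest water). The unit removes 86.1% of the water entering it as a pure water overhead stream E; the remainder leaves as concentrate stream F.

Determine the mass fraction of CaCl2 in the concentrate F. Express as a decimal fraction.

CaCl2 is not removed: 1758×0.085 = 149.43 g/s of CaCl2 enters F.
water entering = 1758×0.915 = 1608.6 g/s; overhead removed = 0.861×1608.6 = 1385 g/s.
Concentrate = 1758 − 1385 = 373.02 g/s.
Mass fraction = 149.43/373.02 = 0.4006.

0.4006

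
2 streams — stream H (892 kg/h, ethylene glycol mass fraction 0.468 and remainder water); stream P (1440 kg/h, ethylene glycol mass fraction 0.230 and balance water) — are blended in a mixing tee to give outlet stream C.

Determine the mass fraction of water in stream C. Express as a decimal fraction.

Total flow out = 892 + 1440 = 2332 kg/h.
water in = 892×0.532 + 1440×0.770 = 1583.3 kg/h.
water mass fraction in C = 1583.3/2332 = 0.679.

0.679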